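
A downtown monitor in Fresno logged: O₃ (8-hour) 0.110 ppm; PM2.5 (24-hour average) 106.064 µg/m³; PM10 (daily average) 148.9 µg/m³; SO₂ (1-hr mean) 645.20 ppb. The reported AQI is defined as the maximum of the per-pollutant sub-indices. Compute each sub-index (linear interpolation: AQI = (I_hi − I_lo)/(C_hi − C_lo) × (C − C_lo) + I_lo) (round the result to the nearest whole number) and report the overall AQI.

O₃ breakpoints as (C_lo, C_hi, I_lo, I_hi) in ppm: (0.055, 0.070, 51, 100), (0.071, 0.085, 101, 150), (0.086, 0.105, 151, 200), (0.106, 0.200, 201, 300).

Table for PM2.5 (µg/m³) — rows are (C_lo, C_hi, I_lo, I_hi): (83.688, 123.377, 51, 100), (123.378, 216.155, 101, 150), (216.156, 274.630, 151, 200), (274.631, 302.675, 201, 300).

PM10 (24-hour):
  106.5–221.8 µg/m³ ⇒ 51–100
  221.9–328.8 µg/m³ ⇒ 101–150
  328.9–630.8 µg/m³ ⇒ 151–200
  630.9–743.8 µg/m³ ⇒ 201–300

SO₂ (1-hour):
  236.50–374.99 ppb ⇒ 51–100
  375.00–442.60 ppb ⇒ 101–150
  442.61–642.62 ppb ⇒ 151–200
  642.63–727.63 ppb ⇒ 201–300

205

O₃ 0.110: bracket 0.106–0.200 → index 201–300; slope 99/0.094, offset 0.004.
AQI = 201 + 99/0.094·0.004 ≈ 205.21 ⇒ 205.
PM2.5: 106.064 ∈ [83.688, 123.377] ↔ index [51, 100].
51 + (106.064−83.688)·(100−51)/(123.377−83.688) = 51 + 22.376·49/39.689 ≈ 78.63, so AQI = 79.
PM10: 148.9 lies in 106.5–221.8, so I_lo=51, I_hi=100, C_lo=106.5, C_hi=221.8.
(100−51)/(221.8−106.5) × (148.9−106.5) + 51 = 49/115.3 × 42.4 + 51 ≈ 69.02 → 69.
SO₂: 645.20 lies in 642.63–727.63, so I_lo=201, I_hi=300, C_lo=642.63, C_hi=727.63.
(300−201)/(727.63−642.63) × (645.20−642.63) + 201 = 99/85.00 × 2.57 + 201 ≈ 203.99 → 204.
Sub-indices: O₃→205, PM2.5→79, PM10→69, SO₂→204. Overall AQI = max = 205; dominant pollutant is O₃.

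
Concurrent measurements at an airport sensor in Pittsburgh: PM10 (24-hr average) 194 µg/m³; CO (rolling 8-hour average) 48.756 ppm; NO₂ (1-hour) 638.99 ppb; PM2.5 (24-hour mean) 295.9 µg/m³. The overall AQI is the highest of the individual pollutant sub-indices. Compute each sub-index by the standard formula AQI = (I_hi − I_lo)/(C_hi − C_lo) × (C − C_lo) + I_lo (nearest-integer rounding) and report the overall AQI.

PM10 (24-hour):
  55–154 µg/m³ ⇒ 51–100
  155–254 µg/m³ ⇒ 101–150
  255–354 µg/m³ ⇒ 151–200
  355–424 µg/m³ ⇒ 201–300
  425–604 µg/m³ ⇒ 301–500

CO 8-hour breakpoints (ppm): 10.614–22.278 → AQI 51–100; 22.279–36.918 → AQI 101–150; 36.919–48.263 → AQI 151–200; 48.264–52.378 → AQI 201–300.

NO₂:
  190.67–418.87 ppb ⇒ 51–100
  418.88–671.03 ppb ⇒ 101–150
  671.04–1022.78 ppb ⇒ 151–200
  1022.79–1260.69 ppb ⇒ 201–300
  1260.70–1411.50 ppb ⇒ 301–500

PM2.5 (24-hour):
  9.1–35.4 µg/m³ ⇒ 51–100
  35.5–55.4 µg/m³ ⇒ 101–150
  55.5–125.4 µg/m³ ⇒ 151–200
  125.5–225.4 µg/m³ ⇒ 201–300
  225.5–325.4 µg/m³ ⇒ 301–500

441

PM10 194: bracket 155–254 → index 101–150; slope 49/99, offset 39.
AQI = 101 + 49/99·39 ≈ 120.30 ⇒ 120.
CO: 48.756 ∈ [48.264, 52.378] ↔ index [201, 300].
201 + (48.756−48.264)·(300−201)/(52.378−48.264) = 201 + 0.492·99/4.114 ≈ 212.84, so AQI = 213.
NO₂: row 418.88–671.03 (AQI 101–150). (150−101)·(638.99−418.88)/(671.03−418.88) + 101 = 49·220.11/252.15 + 101 ≈ 143.77 → 144.
PM2.5 295.9: bracket 225.5–325.4 → index 301–500; slope 199/99.9, offset 70.4.
AQI = 301 + 199/99.9·70.4 ≈ 441.24 ⇒ 441.
Sub-indices: PM10→120, CO→213, NO₂→144, PM2.5→441. Overall AQI = max = 441; dominant pollutant is PM2.5.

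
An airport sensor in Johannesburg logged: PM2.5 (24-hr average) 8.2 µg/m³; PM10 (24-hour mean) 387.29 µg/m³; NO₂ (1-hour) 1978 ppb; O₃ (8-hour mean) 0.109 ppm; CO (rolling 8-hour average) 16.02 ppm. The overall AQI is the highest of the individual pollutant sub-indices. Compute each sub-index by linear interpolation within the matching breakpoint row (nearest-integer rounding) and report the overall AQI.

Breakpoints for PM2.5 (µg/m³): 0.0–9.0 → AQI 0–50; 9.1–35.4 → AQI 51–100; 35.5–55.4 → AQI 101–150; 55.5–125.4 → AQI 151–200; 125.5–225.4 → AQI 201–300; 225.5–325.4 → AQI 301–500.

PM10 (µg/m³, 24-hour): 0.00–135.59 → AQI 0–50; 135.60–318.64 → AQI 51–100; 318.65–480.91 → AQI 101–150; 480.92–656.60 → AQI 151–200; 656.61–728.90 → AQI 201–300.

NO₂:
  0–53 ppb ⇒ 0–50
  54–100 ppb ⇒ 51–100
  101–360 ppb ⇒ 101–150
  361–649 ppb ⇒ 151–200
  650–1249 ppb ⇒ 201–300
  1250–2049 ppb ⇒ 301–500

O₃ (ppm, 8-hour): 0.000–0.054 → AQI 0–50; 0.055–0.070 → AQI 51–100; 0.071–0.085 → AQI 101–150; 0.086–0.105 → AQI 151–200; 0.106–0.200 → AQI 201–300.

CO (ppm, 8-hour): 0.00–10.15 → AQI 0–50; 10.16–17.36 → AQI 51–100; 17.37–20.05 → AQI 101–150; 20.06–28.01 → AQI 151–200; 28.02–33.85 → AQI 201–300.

PM2.5: row 0.0–9.0 (AQI 0–50). (50−0)·(8.2−0.0)/(9.0−0.0) + 0 = 50·8.2/9.0 + 0 ≈ 45.56 → 46.
PM10: 387.29 ∈ [318.65, 480.91] ↔ index [101, 150].
101 + (387.29−318.65)·(150−101)/(480.91−318.65) = 101 + 68.64·49/162.26 ≈ 121.73, so AQI = 122.
NO₂: 1978 ∈ [1250, 2049] ↔ index [301, 500].
301 + (1978−1250)·(500−301)/(2049−1250) = 301 + 728·199/799 ≈ 482.32, so AQI = 482.
O₃ 0.109: bracket 0.106–0.200 → index 201–300; slope 99/0.094, offset 0.003.
AQI = 201 + 99/0.094·0.003 ≈ 204.16 ⇒ 204.
CO: row 10.16–17.36 (AQI 51–100). (100−51)·(16.02−10.16)/(17.36−10.16) + 51 = 49·5.86/7.20 + 51 ≈ 90.88 → 91.
Sub-indices: PM2.5→46, PM10→122, NO₂→482, O₃→204, CO→91. Overall AQI = max = 482; dominant pollutant is NO₂.
AQI 482: Hazardous.

482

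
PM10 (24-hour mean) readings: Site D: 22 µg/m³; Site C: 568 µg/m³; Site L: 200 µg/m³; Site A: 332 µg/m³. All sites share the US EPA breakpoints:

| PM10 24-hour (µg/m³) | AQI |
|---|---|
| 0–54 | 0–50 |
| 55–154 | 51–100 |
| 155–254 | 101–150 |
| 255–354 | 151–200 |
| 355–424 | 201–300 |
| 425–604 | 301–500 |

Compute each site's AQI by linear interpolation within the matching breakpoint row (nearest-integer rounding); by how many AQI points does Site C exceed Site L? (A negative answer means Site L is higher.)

Site D: 22 lies in 0–54, so I_lo=0, I_hi=50, C_lo=0, C_hi=54.
(50−0)/(54−0) × (22−0) + 0 = 50/54 × 22 + 0 ≈ 20.37 → 20.
Site C 568: bracket 425–604 → index 301–500; slope 199/179, offset 143.
AQI = 301 + 199/179·143 ≈ 459.98 ⇒ 460.
Site L: 200 ∈ [155, 254] ↔ index [101, 150].
101 + (200−155)·(150−101)/(254−155) = 101 + 45·49/99 ≈ 123.27, so AQI = 123.
Site A 332: bracket 255–354 → index 151–200; slope 49/99, offset 77.
AQI = 151 + 49/99·77 ≈ 189.11 ⇒ 189.
AQIs: Site D=20, Site C=460, Site L=123, Site A=189. Site C (460) − Site L (123) = 337.

337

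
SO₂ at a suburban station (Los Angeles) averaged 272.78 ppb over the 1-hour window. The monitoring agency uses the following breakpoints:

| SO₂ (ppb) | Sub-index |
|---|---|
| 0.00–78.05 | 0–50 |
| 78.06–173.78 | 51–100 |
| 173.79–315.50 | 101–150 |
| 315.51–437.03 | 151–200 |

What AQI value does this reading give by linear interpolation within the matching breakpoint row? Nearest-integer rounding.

SO₂: row 173.79–315.50 (AQI 101–150). (150−101)·(272.78−173.79)/(315.50−173.79) + 101 = 49·98.99/141.71 + 101 ≈ 135.23 → 135.

135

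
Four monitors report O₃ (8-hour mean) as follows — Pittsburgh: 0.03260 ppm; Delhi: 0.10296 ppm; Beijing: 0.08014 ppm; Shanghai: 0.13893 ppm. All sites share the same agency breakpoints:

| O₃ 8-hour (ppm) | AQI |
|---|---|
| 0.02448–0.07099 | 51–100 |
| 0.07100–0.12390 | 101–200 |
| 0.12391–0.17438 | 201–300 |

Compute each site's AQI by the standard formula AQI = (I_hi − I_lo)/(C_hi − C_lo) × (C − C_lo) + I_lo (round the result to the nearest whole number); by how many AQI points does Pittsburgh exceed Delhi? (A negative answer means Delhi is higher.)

-101

Pittsburgh: 0.03260 lies in 0.02448–0.07099, so I_lo=51, I_hi=100, C_lo=0.02448, C_hi=0.07099.
(100−51)/(0.07099−0.02448) × (0.03260−0.02448) + 51 = 49/0.04651 × 0.00812 + 51 ≈ 59.55 → 60.
Delhi: row 0.07100–0.12390 (AQI 101–200). (200−101)·(0.10296−0.07100)/(0.12390−0.07100) + 101 = 99·0.03196/0.05290 + 101 ≈ 160.81 → 161.
Beijing: 0.08014 lies in 0.07100–0.12390, so I_lo=101, I_hi=200, C_lo=0.07100, C_hi=0.12390.
(200−101)/(0.12390−0.07100) × (0.08014−0.07100) + 101 = 99/0.05290 × 0.00914 + 101 ≈ 118.11 → 118.
Shanghai: row 0.12391–0.17438 (AQI 201–300). (300−201)·(0.13893−0.12391)/(0.17438−0.12391) + 201 = 99·0.01502/0.05047 + 201 ≈ 230.46 → 230.
AQIs: Pittsburgh=60, Delhi=161, Beijing=118, Shanghai=230. Pittsburgh (60) − Delhi (161) = -101.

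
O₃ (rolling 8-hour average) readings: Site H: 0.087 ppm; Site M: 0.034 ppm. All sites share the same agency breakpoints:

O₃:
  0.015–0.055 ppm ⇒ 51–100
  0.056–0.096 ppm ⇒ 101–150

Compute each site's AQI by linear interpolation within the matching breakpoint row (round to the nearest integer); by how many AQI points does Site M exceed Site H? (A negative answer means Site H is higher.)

-65

Site H: 0.087 ∈ [0.056, 0.096] ↔ index [101, 150].
101 + (0.087−0.056)·(150−101)/(0.096−0.056) = 101 + 0.031·49/0.040 ≈ 138.98, so AQI = 139.
Site M: 0.034 ∈ [0.015, 0.055] ↔ index [51, 100].
51 + (0.034−0.015)·(100−51)/(0.055−0.015) = 51 + 0.019·49/0.040 ≈ 74.28, so AQI = 74.
AQIs: Site H=139, Site M=74. Site M (74) − Site H (139) = -65.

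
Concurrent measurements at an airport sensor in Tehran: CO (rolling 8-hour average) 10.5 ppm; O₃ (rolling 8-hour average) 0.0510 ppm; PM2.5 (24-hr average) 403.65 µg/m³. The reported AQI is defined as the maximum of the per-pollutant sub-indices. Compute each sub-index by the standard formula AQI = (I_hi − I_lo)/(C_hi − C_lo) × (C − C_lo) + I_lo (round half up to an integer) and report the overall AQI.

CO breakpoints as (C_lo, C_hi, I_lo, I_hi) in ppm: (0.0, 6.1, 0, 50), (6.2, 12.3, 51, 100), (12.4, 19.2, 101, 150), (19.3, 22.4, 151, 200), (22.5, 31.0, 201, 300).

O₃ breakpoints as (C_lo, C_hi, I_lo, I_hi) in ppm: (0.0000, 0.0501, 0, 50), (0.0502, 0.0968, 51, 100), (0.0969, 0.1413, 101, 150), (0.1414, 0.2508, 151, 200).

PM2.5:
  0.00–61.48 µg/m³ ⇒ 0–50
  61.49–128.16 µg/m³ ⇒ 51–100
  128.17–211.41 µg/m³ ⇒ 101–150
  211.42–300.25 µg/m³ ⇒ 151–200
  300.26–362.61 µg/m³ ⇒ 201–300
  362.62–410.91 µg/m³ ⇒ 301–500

470

CO: 10.5 lies in 6.2–12.3, so I_lo=51, I_hi=100, C_lo=6.2, C_hi=12.3.
(100−51)/(12.3−6.2) × (10.5−6.2) + 51 = 49/6.1 × 4.3 + 51 ≈ 85.54 → 86.
O₃: 0.0510 lies in 0.0502–0.0968, so I_lo=51, I_hi=100, C_lo=0.0502, C_hi=0.0968.
(100−51)/(0.0968−0.0502) × (0.0510−0.0502) + 51 = 49/0.0466 × 0.0008 + 51 ≈ 51.84 → 52.
PM2.5: 403.65 lies in 362.62–410.91, so I_lo=301, I_hi=500, C_lo=362.62, C_hi=410.91.
(500−301)/(410.91−362.62) × (403.65−362.62) + 301 = 199/48.29 × 41.03 + 301 ≈ 470.08 → 470.
Sub-indices: CO→86, O₃→52, PM2.5→470. Overall AQI = max = 470; dominant pollutant is PM2.5.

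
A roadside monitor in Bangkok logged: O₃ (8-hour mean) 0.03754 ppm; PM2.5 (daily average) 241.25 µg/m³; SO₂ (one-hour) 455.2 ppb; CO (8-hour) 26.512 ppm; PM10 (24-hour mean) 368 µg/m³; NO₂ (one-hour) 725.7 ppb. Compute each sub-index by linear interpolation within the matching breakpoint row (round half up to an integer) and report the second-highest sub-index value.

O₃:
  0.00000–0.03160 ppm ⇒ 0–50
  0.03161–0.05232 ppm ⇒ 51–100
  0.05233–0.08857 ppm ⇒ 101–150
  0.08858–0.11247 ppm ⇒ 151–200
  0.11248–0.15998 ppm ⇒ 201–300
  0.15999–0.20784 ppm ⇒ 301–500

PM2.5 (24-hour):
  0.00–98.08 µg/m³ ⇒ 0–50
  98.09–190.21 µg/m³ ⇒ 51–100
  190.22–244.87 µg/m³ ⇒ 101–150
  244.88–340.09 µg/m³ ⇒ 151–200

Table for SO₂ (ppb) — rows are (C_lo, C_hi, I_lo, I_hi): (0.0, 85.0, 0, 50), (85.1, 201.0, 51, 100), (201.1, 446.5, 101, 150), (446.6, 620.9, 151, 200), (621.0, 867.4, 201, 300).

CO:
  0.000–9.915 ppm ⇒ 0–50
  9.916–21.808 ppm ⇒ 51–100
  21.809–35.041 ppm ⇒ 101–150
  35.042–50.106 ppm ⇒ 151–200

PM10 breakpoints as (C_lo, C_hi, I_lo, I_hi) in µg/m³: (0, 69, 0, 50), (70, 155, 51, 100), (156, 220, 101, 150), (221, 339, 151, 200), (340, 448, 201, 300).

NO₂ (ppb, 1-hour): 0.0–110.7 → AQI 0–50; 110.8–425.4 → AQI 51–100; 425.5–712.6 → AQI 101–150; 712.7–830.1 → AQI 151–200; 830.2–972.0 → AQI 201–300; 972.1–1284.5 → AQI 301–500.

156

O₃: 0.03754 lies in 0.03161–0.05232, so I_lo=51, I_hi=100, C_lo=0.03161, C_hi=0.05232.
(100−51)/(0.05232−0.03161) × (0.03754−0.03161) + 51 = 49/0.02071 × 0.00593 + 51 ≈ 65.03 → 65.
PM2.5: 241.25 lies in 190.22–244.87, so I_lo=101, I_hi=150, C_lo=190.22, C_hi=244.87.
(150−101)/(244.87−190.22) × (241.25−190.22) + 101 = 49/54.65 × 51.03 + 101 ≈ 146.75 → 147.
SO₂: row 446.6–620.9 (AQI 151–200). (200−151)·(455.2−446.6)/(620.9−446.6) + 151 = 49·8.6/174.3 + 151 ≈ 153.42 → 153.
CO: row 21.809–35.041 (AQI 101–150). (150−101)·(26.512−21.809)/(35.041−21.809) + 101 = 49·4.703/13.232 + 101 ≈ 118.42 → 118.
PM10: 368 lies in 340–448, so I_lo=201, I_hi=300, C_lo=340, C_hi=448.
(300−201)/(448−340) × (368−340) + 201 = 99/108 × 28 + 201 ≈ 226.67 → 227.
NO₂: row 712.7–830.1 (AQI 151–200). (200−151)·(725.7−712.7)/(830.1−712.7) + 151 = 49·13.0/117.4 + 151 ≈ 156.43 → 156.
Sub-indices: O₃→65, PM2.5→147, SO₂→153, CO→118, PM10→227, NO₂→156. Ranked high→low: 227, 156, 153, 147, 118, 65. Second-highest sub-index = 156.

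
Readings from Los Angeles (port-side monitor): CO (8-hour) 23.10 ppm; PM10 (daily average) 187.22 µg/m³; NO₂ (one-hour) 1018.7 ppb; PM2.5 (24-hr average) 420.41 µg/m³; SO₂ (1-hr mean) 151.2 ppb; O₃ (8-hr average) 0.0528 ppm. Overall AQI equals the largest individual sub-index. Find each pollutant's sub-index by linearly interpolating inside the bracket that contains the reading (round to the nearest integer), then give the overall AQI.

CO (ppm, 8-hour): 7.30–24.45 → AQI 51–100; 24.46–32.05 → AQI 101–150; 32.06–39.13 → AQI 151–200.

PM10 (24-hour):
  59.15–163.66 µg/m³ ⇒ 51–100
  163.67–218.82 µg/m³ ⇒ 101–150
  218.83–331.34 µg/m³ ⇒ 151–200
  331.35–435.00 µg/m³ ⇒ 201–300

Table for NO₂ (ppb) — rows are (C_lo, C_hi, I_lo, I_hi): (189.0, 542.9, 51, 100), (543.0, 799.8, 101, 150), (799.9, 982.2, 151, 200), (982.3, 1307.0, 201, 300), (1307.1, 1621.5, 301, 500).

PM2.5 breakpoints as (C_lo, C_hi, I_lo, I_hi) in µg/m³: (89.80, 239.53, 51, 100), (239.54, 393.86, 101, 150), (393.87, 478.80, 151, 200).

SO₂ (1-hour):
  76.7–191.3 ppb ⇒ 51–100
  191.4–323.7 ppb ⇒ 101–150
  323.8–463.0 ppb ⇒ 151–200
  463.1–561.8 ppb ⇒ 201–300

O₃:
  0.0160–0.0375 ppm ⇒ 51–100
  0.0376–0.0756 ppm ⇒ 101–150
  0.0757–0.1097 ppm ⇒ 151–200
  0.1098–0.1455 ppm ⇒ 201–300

CO: 23.10 lies in 7.30–24.45, so I_lo=51, I_hi=100, C_lo=7.30, C_hi=24.45.
(100−51)/(24.45−7.30) × (23.10−7.30) + 51 = 49/17.15 × 15.80 + 51 ≈ 96.14 → 96.
PM10: 187.22 ∈ [163.67, 218.82] ↔ index [101, 150].
101 + (187.22−163.67)·(150−101)/(218.82−163.67) = 101 + 23.55·49/55.15 ≈ 121.92, so AQI = 122.
NO₂: 1018.7 ∈ [982.3, 1307.0] ↔ index [201, 300].
201 + (1018.7−982.3)·(300−201)/(1307.0−982.3) = 201 + 36.4·99/324.7 ≈ 212.10, so AQI = 212.
PM2.5 420.41: bracket 393.87–478.80 → index 151–200; slope 49/84.93, offset 26.54.
AQI = 151 + 49/84.93·26.54 ≈ 166.31 ⇒ 166.
SO₂ 151.2: bracket 76.7–191.3 → index 51–100; slope 49/114.6, offset 74.5.
AQI = 51 + 49/114.6·74.5 ≈ 82.85 ⇒ 83.
O₃: 0.0528 ∈ [0.0376, 0.0756] ↔ index [101, 150].
101 + (0.0528−0.0376)·(150−101)/(0.0756−0.0376) = 101 + 0.0152·49/0.0380 ≈ 120.60, so AQI = 121.
Sub-indices: CO→96, PM10→122, NO₂→212, PM2.5→166, SO₂→83, O₃→121. Overall AQI = max = 212; dominant pollutant is NO₂.
AQI 212: Very Unhealthy.

212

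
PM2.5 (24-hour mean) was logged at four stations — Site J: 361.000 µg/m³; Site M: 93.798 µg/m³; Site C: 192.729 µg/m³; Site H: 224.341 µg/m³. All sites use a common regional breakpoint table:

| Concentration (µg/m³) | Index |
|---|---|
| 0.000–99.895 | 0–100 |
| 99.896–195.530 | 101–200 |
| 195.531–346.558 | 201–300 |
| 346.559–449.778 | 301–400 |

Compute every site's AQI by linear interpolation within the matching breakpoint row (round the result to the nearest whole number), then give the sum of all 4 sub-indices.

Site J: row 346.559–449.778 (AQI 301–400). (400−301)·(361.000−346.559)/(449.778−346.559) + 301 = 99·14.441/103.219 + 301 ≈ 314.85 → 315.
Site M: row 0.000–99.895 (AQI 0–100). (100−0)·(93.798−0.000)/(99.895−0.000) + 0 = 100·93.798/99.895 + 0 ≈ 93.90 → 94.
Site C: 192.729 ∈ [99.896, 195.530] ↔ index [101, 200].
101 + (192.729−99.896)·(200−101)/(195.530−99.896) = 101 + 92.833·99/95.634 ≈ 197.10, so AQI = 197.
Site H: 224.341 ∈ [195.531, 346.558] ↔ index [201, 300].
201 + (224.341−195.531)·(300−201)/(346.558−195.531) = 201 + 28.810·99/151.027 ≈ 219.89, so AQI = 220.
AQIs: Site J=315, Site M=94, Site C=197, Site H=220. Sum = 315 + 94 + 197 + 220 = 826.

826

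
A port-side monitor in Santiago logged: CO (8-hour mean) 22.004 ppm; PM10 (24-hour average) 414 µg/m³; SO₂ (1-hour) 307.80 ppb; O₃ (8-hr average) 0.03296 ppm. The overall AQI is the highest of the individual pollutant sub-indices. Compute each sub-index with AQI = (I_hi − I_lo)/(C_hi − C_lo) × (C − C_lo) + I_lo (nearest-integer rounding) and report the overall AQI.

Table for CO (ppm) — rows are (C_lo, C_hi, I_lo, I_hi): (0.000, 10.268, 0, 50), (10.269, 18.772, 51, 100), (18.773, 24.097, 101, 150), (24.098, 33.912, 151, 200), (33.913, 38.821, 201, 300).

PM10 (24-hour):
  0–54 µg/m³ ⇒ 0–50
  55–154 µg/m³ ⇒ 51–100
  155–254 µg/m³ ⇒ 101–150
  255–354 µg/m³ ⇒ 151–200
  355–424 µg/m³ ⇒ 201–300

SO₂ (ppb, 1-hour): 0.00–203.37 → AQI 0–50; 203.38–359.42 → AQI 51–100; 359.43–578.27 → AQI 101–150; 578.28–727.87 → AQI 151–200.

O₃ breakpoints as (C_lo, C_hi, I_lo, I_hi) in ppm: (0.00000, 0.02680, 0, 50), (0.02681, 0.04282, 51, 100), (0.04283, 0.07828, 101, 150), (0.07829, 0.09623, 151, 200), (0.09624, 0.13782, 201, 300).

CO 22.004: bracket 18.773–24.097 → index 101–150; slope 49/5.324, offset 3.231.
AQI = 101 + 49/5.324·3.231 ≈ 130.74 ⇒ 131.
PM10: 414 lies in 355–424, so I_lo=201, I_hi=300, C_lo=355, C_hi=424.
(300−201)/(424−355) × (414−355) + 201 = 99/69 × 59 + 201 ≈ 285.65 → 286.
SO₂ 307.80: bracket 203.38–359.42 → index 51–100; slope 49/156.04, offset 104.42.
AQI = 51 + 49/156.04·104.42 ≈ 83.79 ⇒ 84.
O₃: row 0.02681–0.04282 (AQI 51–100). (100−51)·(0.03296−0.02681)/(0.04282−0.02681) + 51 = 49·0.00615/0.01601 + 51 ≈ 69.82 → 70.
Sub-indices: CO→131, PM10→286, SO₂→84, O₃→70. Overall AQI = max = 286; dominant pollutant is PM10.
AQI 286: Very Unhealthy.

286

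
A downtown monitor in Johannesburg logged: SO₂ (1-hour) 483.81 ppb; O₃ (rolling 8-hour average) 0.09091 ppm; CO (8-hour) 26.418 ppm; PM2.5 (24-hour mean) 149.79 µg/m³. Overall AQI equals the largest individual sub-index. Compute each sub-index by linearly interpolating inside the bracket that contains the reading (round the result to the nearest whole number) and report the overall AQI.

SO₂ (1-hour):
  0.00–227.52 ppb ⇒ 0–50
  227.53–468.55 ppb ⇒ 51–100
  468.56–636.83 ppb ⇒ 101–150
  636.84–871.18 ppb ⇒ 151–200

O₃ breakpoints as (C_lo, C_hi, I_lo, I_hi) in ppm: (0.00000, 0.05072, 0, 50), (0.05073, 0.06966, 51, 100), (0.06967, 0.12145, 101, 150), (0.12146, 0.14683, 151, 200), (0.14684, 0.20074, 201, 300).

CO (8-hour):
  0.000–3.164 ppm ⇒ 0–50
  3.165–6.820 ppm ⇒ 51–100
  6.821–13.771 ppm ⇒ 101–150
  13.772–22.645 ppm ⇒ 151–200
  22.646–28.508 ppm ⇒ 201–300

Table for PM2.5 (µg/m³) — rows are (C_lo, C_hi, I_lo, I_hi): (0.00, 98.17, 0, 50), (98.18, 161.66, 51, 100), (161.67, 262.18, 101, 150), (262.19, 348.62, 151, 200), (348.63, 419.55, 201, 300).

SO₂: 483.81 ∈ [468.56, 636.83] ↔ index [101, 150].
101 + (483.81−468.56)·(150−101)/(636.83−468.56) = 101 + 15.25·49/168.27 ≈ 105.44, so AQI = 105.
O₃: row 0.06967–0.12145 (AQI 101–150). (150−101)·(0.09091−0.06967)/(0.12145−0.06967) + 101 = 49·0.02124/0.05178 + 101 ≈ 121.10 → 121.
CO 26.418: bracket 22.646–28.508 → index 201–300; slope 99/5.862, offset 3.772.
AQI = 201 + 99/5.862·3.772 ≈ 264.70 ⇒ 265.
PM2.5: row 98.18–161.66 (AQI 51–100). (100−51)·(149.79−98.18)/(161.66−98.18) + 51 = 49·51.61/63.48 + 51 ≈ 90.84 → 91.
Sub-indices: SO₂→105, O₃→121, CO→265, PM2.5→91. Overall AQI = max = 265; dominant pollutant is CO.
AQI 265: Very Unhealthy.

265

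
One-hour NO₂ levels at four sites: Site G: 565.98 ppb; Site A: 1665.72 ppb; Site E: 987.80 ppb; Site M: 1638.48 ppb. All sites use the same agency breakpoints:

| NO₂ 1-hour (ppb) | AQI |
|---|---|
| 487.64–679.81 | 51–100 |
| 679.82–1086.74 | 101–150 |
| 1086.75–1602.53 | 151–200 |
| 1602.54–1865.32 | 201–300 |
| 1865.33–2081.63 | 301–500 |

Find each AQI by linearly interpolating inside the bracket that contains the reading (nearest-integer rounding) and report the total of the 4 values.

Site G: 565.98 ∈ [487.64, 679.81] ↔ index [51, 100].
51 + (565.98−487.64)·(100−51)/(679.81−487.64) = 51 + 78.34·49/192.17 ≈ 70.98, so AQI = 71.
Site A: 1665.72 ∈ [1602.54, 1865.32] ↔ index [201, 300].
201 + (1665.72−1602.54)·(300−201)/(1865.32−1602.54) = 201 + 63.18·99/262.78 ≈ 224.80, so AQI = 225.
Site E: 987.80 lies in 679.82–1086.74, so I_lo=101, I_hi=150, C_lo=679.82, C_hi=1086.74.
(150−101)/(1086.74−679.82) × (987.80−679.82) + 101 = 49/406.92 × 307.98 + 101 ≈ 138.09 → 138.
Site M: 1638.48 ∈ [1602.54, 1865.32] ↔ index [201, 300].
201 + (1638.48−1602.54)·(300−201)/(1865.32−1602.54) = 201 + 35.94·99/262.78 ≈ 214.54, so AQI = 215.
AQIs: Site G=71, Site A=225, Site E=138, Site M=215. Sum = 71 + 225 + 138 + 215 = 649.

649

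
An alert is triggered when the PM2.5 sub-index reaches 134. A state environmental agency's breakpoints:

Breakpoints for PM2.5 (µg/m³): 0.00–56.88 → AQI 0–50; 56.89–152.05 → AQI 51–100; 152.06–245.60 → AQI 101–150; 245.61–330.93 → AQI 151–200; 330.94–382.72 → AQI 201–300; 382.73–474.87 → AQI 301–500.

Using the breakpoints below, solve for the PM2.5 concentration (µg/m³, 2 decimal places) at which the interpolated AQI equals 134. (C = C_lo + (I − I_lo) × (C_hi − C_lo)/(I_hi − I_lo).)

215.06

AQI 134 lies in the 101–150 band, which corresponds to 152.06–245.60 µg/m³.
C = 152.06 + (134−101)×(245.60−152.06)/(150−101) = 152.06 + 33×93.54/49 ≈ 215.0563 µg/m³ → 215.06 µg/m³ to 2 dp.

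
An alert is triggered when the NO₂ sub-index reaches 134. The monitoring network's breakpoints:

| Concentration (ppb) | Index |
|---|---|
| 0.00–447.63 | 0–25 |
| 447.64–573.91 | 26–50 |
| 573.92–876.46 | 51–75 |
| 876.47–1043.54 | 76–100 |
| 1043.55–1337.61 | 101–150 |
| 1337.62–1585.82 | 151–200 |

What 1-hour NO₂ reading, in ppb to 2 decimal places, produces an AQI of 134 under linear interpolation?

AQI 134 lies in the 101–150 band, which corresponds to 1043.55–1337.61 ppb.
C = 1043.55 + (134−101)×(1337.61−1043.55)/(150−101) = 1043.55 + 33×294.06/49 ≈ 1241.5904 ppb → 1241.59 ppb to 2 dp.

1241.59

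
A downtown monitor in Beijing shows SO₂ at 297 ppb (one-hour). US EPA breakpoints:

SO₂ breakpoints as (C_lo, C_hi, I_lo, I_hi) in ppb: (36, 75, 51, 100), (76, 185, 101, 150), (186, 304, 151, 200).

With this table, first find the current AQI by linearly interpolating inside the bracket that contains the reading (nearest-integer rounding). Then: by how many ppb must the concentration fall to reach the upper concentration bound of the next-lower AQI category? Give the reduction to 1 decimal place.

112.0

SO₂: row 186–304 (AQI 151–200). (200−151)·(297−186)/(304−186) + 151 = 49·111/118 + 151 ≈ 197.09 → 197.
Current AQI 197 is in the Unhealthy range (151–200). The next-lower category tops out at AQI 150, whose upper concentration bound is 185 ppb.
Reduction needed = 297 − 185 = 112.0 ppb.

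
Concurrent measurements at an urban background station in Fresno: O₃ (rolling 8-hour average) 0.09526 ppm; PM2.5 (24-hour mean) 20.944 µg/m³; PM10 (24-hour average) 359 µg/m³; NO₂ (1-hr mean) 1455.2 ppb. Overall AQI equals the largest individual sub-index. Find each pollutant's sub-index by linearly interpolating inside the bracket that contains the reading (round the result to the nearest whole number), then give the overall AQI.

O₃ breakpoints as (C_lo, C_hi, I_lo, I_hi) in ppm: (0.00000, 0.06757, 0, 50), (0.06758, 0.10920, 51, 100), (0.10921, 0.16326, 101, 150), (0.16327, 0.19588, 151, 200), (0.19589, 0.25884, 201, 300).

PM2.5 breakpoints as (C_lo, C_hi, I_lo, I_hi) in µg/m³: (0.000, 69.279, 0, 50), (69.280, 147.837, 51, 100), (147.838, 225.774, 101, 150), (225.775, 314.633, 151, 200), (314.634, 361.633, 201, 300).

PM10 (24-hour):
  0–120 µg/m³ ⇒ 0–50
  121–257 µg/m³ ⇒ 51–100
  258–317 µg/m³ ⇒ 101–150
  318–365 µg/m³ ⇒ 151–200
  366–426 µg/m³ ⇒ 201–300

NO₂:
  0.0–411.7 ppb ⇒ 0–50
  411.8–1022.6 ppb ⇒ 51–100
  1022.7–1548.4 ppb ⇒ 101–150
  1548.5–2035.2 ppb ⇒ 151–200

194

O₃: 0.09526 ∈ [0.06758, 0.10920] ↔ index [51, 100].
51 + (0.09526−0.06758)·(100−51)/(0.10920−0.06758) = 51 + 0.02768·49/0.04162 ≈ 83.59, so AQI = 84.
PM2.5: 20.944 ∈ [0.000, 69.279] ↔ index [0, 50].
0 + (20.944−0.000)·(50−0)/(69.279−0.000) = 0 + 20.944·50/69.279 ≈ 15.12, so AQI = 15.
PM10 359: bracket 318–365 → index 151–200; slope 49/47, offset 41.
AQI = 151 + 49/47·41 ≈ 193.74 ⇒ 194.
NO₂: 1455.2 lies in 1022.7–1548.4, so I_lo=101, I_hi=150, C_lo=1022.7, C_hi=1548.4.
(150−101)/(1548.4−1022.7) × (1455.2−1022.7) + 101 = 49/525.7 × 432.5 + 101 ≈ 141.31 → 141.
Sub-indices: O₃→84, PM2.5→15, PM10→194, NO₂→141. Overall AQI = max = 194; dominant pollutant is PM10.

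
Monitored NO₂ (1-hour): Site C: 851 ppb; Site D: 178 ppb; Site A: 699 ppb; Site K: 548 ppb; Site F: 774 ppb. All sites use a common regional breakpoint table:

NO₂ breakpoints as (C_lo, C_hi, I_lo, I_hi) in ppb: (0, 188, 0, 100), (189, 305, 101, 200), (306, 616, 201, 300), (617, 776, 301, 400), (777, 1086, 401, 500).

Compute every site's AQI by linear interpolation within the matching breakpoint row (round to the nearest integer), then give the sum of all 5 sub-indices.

Site C: 851 ∈ [777, 1086] ↔ index [401, 500].
401 + (851−777)·(500−401)/(1086−777) = 401 + 74·99/309 ≈ 424.71, so AQI = 425.
Site D: 178 ∈ [0, 188] ↔ index [0, 100].
0 + (178−0)·(100−0)/(188−0) = 0 + 178·100/188 ≈ 94.68, so AQI = 95.
Site A: 699 ∈ [617, 776] ↔ index [301, 400].
301 + (699−617)·(400−301)/(776−617) = 301 + 82·99/159 ≈ 352.06, so AQI = 352.
Site K: 548 lies in 306–616, so I_lo=201, I_hi=300, C_lo=306, C_hi=616.
(300−201)/(616−306) × (548−306) + 201 = 99/310 × 242 + 201 ≈ 278.28 → 278.
Site F: 774 ∈ [617, 776] ↔ index [301, 400].
301 + (774−617)·(400−301)/(776−617) = 301 + 157·99/159 ≈ 398.75, so AQI = 399.
AQIs: Site C=425, Site D=95, Site A=352, Site K=278, Site F=399. Sum = 425 + 95 + 352 + 278 + 399 = 1549.

1549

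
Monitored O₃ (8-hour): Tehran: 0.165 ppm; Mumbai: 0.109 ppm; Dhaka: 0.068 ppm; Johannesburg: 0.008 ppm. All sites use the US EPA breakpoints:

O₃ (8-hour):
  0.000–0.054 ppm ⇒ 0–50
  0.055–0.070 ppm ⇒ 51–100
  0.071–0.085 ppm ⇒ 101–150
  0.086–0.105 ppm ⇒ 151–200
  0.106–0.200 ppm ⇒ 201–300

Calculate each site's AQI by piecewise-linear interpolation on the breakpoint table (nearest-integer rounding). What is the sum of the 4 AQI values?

567

Tehran: row 0.106–0.200 (AQI 201–300). (300−201)·(0.165−0.106)/(0.200−0.106) + 201 = 99·0.059/0.094 + 201 ≈ 263.14 → 263.
Mumbai: 0.109 ∈ [0.106, 0.200] ↔ index [201, 300].
201 + (0.109−0.106)·(300−201)/(0.200−0.106) = 201 + 0.003·99/0.094 ≈ 204.16, so AQI = 204.
Dhaka: 0.068 lies in 0.055–0.070, so I_lo=51, I_hi=100, C_lo=0.055, C_hi=0.070.
(100−51)/(0.070−0.055) × (0.068−0.055) + 51 = 49/0.015 × 0.013 + 51 ≈ 93.47 → 93.
Johannesburg: row 0.000–0.054 (AQI 0–50). (50−0)·(0.008−0.000)/(0.054−0.000) + 0 = 50·0.008/0.054 + 0 ≈ 7.41 → 7.
AQIs: Tehran=263, Mumbai=204, Dhaka=93, Johannesburg=7. Sum = 263 + 204 + 93 + 7 = 567.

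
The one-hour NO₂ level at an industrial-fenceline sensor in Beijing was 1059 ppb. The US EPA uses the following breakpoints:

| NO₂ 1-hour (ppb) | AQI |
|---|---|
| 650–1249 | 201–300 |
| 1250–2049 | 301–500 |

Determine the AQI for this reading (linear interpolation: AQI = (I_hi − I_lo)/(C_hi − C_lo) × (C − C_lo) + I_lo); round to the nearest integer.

NO₂ 1059: bracket 650–1249 → index 201–300; slope 99/599, offset 409.
AQI = 201 + 99/599·409 ≈ 268.60 ⇒ 269.

269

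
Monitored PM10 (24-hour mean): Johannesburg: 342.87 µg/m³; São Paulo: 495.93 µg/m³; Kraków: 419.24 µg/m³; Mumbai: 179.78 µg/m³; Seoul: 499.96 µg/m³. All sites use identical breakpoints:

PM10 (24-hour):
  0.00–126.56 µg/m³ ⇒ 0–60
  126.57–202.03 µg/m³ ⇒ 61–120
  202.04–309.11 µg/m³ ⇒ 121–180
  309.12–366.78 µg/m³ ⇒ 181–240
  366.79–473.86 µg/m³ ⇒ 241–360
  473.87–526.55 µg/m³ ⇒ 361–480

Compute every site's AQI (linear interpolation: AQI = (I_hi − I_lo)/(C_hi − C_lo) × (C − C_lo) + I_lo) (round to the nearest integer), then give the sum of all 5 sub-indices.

1449

Johannesburg 342.87: bracket 309.12–366.78 → index 181–240; slope 59/57.66, offset 33.75.
AQI = 181 + 59/57.66·33.75 ≈ 215.53 ⇒ 216.
São Paulo 495.93: bracket 473.87–526.55 → index 361–480; slope 119/52.68, offset 22.06.
AQI = 361 + 119/52.68·22.06 ≈ 410.83 ⇒ 411.
Kraków: 419.24 lies in 366.79–473.86, so I_lo=241, I_hi=360, C_lo=366.79, C_hi=473.86.
(360−241)/(473.86−366.79) × (419.24−366.79) + 241 = 119/107.07 × 52.45 + 241 ≈ 299.29 → 299.
Mumbai: row 126.57–202.03 (AQI 61–120). (120−61)·(179.78−126.57)/(202.03−126.57) + 61 = 59·53.21/75.46 + 61 ≈ 102.60 → 103.
Seoul: 499.96 ∈ [473.87, 526.55] ↔ index [361, 480].
361 + (499.96−473.87)·(480−361)/(526.55−473.87) = 361 + 26.09·119/52.68 ≈ 419.94, so AQI = 420.
AQIs: Johannesburg=216, São Paulo=411, Kraków=299, Mumbai=103, Seoul=420. Sum = 216 + 411 + 299 + 103 + 420 = 1449.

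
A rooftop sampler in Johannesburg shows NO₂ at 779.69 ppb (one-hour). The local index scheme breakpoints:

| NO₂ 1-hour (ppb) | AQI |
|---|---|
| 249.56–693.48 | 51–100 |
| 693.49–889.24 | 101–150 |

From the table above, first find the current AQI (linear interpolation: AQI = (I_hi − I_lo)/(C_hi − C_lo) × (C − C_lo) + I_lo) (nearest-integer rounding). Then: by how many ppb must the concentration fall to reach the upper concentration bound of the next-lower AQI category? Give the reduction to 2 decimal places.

86.21

NO₂: 779.69 ∈ [693.49, 889.24] ↔ index [101, 150].
101 + (779.69−693.49)·(150−101)/(889.24−693.49) = 101 + 86.20·49/195.75 ≈ 122.58, so AQI = 123.
Current AQI 123 is in the Unhealthy for Sensitive Groups range (101–150). The next-lower category tops out at AQI 100, whose upper concentration bound is 693.48 ppb.
Reduction needed = 779.69 − 693.48 = 86.21 ppb.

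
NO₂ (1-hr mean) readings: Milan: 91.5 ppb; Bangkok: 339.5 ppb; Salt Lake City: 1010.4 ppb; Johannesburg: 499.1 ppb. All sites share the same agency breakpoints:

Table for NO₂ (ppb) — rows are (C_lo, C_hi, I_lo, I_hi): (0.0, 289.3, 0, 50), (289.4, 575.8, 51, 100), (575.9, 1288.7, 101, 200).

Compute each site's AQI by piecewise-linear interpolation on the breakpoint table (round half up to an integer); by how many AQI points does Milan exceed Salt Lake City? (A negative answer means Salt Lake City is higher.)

Milan: 91.5 ∈ [0.0, 289.3] ↔ index [0, 50].
0 + (91.5−0.0)·(50−0)/(289.3−0.0) = 0 + 91.5·50/289.3 ≈ 15.81, so AQI = 16.
Bangkok: row 289.4–575.8 (AQI 51–100). (100−51)·(339.5−289.4)/(575.8−289.4) + 51 = 49·50.1/286.4 + 51 ≈ 59.57 → 60.
Salt Lake City 1010.4: bracket 575.9–1288.7 → index 101–200; slope 99/712.8, offset 434.5.
AQI = 101 + 99/712.8·434.5 ≈ 161.35 ⇒ 161.
Johannesburg: row 289.4–575.8 (AQI 51–100). (100−51)·(499.1−289.4)/(575.8−289.4) + 51 = 49·209.7/286.4 + 51 ≈ 86.88 → 87.
AQIs: Milan=16, Bangkok=60, Salt Lake City=161, Johannesburg=87. Milan (16) − Salt Lake City (161) = -145.

-145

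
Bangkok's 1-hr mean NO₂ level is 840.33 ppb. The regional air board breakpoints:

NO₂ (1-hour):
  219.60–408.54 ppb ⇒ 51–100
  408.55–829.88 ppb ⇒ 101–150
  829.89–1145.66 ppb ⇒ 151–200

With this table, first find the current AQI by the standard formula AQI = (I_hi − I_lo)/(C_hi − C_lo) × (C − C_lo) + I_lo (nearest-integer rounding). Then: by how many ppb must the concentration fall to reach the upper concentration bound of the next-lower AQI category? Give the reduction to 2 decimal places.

NO₂: 840.33 lies in 829.89–1145.66, so I_lo=151, I_hi=200, C_lo=829.89, C_hi=1145.66.
(200−151)/(1145.66−829.89) × (840.33−829.89) + 151 = 49/315.77 × 10.44 + 151 ≈ 152.62 → 153.
Current AQI 153 is in the Unhealthy range (151–200). The next-lower category tops out at AQI 150, whose upper concentration bound is 829.88 ppb.
Reduction needed = 840.33 − 829.88 = 10.45 ppb.

10.45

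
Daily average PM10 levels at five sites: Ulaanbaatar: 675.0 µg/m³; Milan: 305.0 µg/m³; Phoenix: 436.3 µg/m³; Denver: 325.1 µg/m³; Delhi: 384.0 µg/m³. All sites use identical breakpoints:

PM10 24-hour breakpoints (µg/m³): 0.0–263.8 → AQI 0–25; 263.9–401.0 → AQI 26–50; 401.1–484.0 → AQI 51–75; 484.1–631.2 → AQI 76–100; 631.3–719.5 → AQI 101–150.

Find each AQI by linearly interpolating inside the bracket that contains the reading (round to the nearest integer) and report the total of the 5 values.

303

Ulaanbaatar 675.0: bracket 631.3–719.5 → index 101–150; slope 49/88.2, offset 43.7.
AQI = 101 + 49/88.2·43.7 ≈ 125.28 ⇒ 125.
Milan: 305.0 lies in 263.9–401.0, so I_lo=26, I_hi=50, C_lo=263.9, C_hi=401.0.
(50−26)/(401.0−263.9) × (305.0−263.9) + 26 = 24/137.1 × 41.1 + 26 ≈ 33.19 → 33.
Phoenix: 436.3 ∈ [401.1, 484.0] ↔ index [51, 75].
51 + (436.3−401.1)·(75−51)/(484.0−401.1) = 51 + 35.2·24/82.9 ≈ 61.19, so AQI = 61.
Denver: row 263.9–401.0 (AQI 26–50). (50−26)·(325.1−263.9)/(401.0−263.9) + 26 = 24·61.2/137.1 + 26 ≈ 36.71 → 37.
Delhi 384.0: bracket 263.9–401.0 → index 26–50; slope 24/137.1, offset 120.1.
AQI = 26 + 24/137.1·120.1 ≈ 47.02 ⇒ 47.
AQIs: Ulaanbaatar=125, Milan=33, Phoenix=61, Denver=37, Delhi=47. Sum = 125 + 33 + 61 + 37 + 47 = 303.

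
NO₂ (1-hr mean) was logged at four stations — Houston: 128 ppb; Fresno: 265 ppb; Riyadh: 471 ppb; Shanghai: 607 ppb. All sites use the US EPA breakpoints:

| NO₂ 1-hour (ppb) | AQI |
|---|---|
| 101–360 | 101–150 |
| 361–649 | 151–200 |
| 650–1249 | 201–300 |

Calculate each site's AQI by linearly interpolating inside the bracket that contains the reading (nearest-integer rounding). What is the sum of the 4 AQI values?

601

Houston: row 101–360 (AQI 101–150). (150−101)·(128−101)/(360−101) + 101 = 49·27/259 + 101 ≈ 106.11 → 106.
Fresno: 265 ∈ [101, 360] ↔ index [101, 150].
101 + (265−101)·(150−101)/(360−101) = 101 + 164·49/259 ≈ 132.03, so AQI = 132.
Riyadh: 471 lies in 361–649, so I_lo=151, I_hi=200, C_lo=361, C_hi=649.
(200−151)/(649−361) × (471−361) + 151 = 49/288 × 110 + 151 ≈ 169.72 → 170.
Shanghai 607: bracket 361–649 → index 151–200; slope 49/288, offset 246.
AQI = 151 + 49/288·246 ≈ 192.85 ⇒ 193.
AQIs: Houston=106, Fresno=132, Riyadh=170, Shanghai=193. Sum = 106 + 132 + 170 + 193 = 601.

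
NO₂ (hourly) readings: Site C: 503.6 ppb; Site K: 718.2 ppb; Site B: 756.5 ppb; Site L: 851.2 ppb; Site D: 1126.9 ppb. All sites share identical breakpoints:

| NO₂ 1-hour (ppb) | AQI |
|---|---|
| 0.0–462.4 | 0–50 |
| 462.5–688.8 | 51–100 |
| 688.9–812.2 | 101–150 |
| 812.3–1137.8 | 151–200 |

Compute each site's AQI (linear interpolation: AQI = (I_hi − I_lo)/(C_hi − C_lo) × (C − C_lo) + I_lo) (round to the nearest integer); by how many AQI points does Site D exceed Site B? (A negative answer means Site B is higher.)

Site C: 503.6 ∈ [462.5, 688.8] ↔ index [51, 100].
51 + (503.6−462.5)·(100−51)/(688.8−462.5) = 51 + 41.1·49/226.3 ≈ 59.90, so AQI = 60.
Site K: 718.2 ∈ [688.9, 812.2] ↔ index [101, 150].
101 + (718.2−688.9)·(150−101)/(812.2−688.9) = 101 + 29.3·49/123.3 ≈ 112.64, so AQI = 113.
Site B: 756.5 lies in 688.9–812.2, so I_lo=101, I_hi=150, C_lo=688.9, C_hi=812.2.
(150−101)/(812.2−688.9) × (756.5−688.9) + 101 = 49/123.3 × 67.6 + 101 ≈ 127.86 → 128.
Site L: 851.2 lies in 812.3–1137.8, so I_lo=151, I_hi=200, C_lo=812.3, C_hi=1137.8.
(200−151)/(1137.8−812.3) × (851.2−812.3) + 151 = 49/325.5 × 38.9 + 151 ≈ 156.86 → 157.
Site D: 1126.9 lies in 812.3–1137.8, so I_lo=151, I_hi=200, C_lo=812.3, C_hi=1137.8.
(200−151)/(1137.8−812.3) × (1126.9−812.3) + 151 = 49/325.5 × 314.6 + 151 ≈ 198.36 → 198.
AQIs: Site C=60, Site K=113, Site B=128, Site L=157, Site D=198. Site D (198) − Site B (128) = 70.

70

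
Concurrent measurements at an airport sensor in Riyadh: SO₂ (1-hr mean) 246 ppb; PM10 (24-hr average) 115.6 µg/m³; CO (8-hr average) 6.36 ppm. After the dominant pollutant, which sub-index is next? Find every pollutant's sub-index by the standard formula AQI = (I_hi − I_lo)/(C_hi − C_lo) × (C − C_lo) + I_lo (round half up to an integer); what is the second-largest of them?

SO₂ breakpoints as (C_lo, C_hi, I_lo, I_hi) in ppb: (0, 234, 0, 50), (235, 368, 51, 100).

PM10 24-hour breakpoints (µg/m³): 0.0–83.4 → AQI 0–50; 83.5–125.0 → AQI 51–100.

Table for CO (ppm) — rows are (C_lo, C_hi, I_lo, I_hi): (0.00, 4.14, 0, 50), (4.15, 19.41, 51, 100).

58

SO₂: 246 lies in 235–368, so I_lo=51, I_hi=100, C_lo=235, C_hi=368.
(100−51)/(368−235) × (246−235) + 51 = 49/133 × 11 + 51 ≈ 55.05 → 55.
PM10: 115.6 lies in 83.5–125.0, so I_lo=51, I_hi=100, C_lo=83.5, C_hi=125.0.
(100−51)/(125.0−83.5) × (115.6−83.5) + 51 = 49/41.5 × 32.1 + 51 ≈ 88.90 → 89.
CO: row 4.15–19.41 (AQI 51–100). (100−51)·(6.36−4.15)/(19.41−4.15) + 51 = 49·2.21/15.26 + 51 ≈ 58.10 → 58.
Sub-indices: SO₂→55, PM10→89, CO→58. Ranked high→low: 89, 58, 55. Second-highest sub-index = 58.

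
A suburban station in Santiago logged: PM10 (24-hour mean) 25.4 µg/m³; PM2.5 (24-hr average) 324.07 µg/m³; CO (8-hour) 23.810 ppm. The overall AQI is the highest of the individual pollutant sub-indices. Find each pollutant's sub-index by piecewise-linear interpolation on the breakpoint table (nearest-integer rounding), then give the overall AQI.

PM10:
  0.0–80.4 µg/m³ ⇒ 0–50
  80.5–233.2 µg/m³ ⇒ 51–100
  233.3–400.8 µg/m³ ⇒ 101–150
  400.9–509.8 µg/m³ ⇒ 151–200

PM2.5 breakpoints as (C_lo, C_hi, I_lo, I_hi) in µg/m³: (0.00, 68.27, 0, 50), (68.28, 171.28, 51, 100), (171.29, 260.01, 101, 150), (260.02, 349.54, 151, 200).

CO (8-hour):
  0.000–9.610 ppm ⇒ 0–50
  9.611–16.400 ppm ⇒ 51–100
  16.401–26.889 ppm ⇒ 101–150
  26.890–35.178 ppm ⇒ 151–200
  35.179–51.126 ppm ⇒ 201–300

186

PM10: 25.4 ∈ [0.0, 80.4] ↔ index [0, 50].
0 + (25.4−0.0)·(50−0)/(80.4−0.0) = 0 + 25.4·50/80.4 ≈ 15.80, so AQI = 16.
PM2.5: 324.07 lies in 260.02–349.54, so I_lo=151, I_hi=200, C_lo=260.02, C_hi=349.54.
(200−151)/(349.54−260.02) × (324.07−260.02) + 151 = 49/89.52 × 64.05 + 151 ≈ 186.06 → 186.
CO: row 16.401–26.889 (AQI 101–150). (150−101)·(23.810−16.401)/(26.889−16.401) + 101 = 49·7.409/10.488 + 101 ≈ 135.61 → 136.
Sub-indices: PM10→16, PM2.5→186, CO→136. Overall AQI = max = 186; dominant pollutant is PM2.5.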